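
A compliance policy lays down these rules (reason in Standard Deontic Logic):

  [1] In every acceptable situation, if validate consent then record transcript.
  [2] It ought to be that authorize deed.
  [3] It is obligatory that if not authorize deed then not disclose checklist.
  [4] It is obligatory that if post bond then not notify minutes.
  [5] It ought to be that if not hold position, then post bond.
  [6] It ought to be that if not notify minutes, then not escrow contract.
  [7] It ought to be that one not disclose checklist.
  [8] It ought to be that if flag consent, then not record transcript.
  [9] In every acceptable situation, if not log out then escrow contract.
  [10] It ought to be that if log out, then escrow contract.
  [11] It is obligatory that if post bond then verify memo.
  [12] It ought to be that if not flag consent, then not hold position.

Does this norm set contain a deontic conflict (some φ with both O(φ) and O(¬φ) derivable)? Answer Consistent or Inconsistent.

Premise 3 is O(¬authorize_deed → ¬disclose_checklist); even if O(¬disclose_checklist) held, inferring O(¬authorize_deed) would be affirming the consequent — invalid.
So O(¬authorize_deed) is not derivable, and the apparent clash with O(authorize_deed) does not arise.
A world satisfying every obligation exists (e.g. authorize_deed=true, disclose_checklist=false, escrow_contract=true, flag_consent=true, hold_position=true, log_out=false, notify_minutes=true, post_bond=false, record_transcript=false, validate_consent=false, verify_memo=false); no atom is both obligatory and forbidden, so the set is consistent.

Consistent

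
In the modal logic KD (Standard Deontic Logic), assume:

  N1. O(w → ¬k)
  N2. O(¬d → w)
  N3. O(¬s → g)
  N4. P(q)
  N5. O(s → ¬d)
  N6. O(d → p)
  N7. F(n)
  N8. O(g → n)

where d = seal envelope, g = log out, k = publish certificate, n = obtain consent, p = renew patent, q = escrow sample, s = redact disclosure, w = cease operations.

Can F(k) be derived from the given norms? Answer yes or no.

Premise 7, F(n), is equivalent to O(¬n).
The contrapositive of premise 8 (O(g → n)) is O(¬n → ¬g), and O(¬n) is already established, so O(¬g).
Premise 3, O(¬s → g), contraposes to O(¬g → s); with O(¬g) we get O(s).
Applying K to premise 5 (O(s → ¬d)) and O(s) yields O(¬d).
Applying K to premise 2 (O(¬d → w)) and O(¬d) yields O(w).
With premise 1, O(w → ¬k), the K-axiom yields O(¬k).
Premises 4, 6 do not contribute to this derivation.
So O(¬k) holds, i.e. F(k). The claim follows.

Yes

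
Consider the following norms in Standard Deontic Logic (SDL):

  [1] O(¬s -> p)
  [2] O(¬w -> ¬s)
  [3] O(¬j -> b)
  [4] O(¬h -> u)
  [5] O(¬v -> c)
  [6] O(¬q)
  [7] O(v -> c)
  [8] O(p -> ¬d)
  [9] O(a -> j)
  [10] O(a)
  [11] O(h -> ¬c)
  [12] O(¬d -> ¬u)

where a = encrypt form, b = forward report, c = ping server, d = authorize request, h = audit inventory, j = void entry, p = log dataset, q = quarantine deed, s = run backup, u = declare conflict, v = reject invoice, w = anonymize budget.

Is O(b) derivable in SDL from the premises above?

Premise 3 is O(¬j -> b), but O(¬j) is not derivable from the premises, so it does not yield O(b).
No other premise forces O(b). An ideal world satisfying every premise can still have b false, so O(b) is not derivable.

No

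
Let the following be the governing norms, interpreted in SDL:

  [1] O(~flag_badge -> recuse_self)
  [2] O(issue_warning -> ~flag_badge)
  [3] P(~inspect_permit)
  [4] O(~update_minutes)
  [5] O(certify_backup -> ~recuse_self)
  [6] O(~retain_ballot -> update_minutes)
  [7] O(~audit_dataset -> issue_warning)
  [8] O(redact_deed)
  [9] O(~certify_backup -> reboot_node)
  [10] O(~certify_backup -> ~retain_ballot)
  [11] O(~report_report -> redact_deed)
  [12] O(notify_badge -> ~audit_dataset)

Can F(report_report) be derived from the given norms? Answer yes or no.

Premise 11 is O(~report_report -> redact_deed); even if O(redact_deed) held, inferring O(~report_report) would be affirming the consequent — invalid.
No other premise forces O(~report_report). An ideal world satisfying every premise can still have report_report true, so F(report_report) is not derivable.

No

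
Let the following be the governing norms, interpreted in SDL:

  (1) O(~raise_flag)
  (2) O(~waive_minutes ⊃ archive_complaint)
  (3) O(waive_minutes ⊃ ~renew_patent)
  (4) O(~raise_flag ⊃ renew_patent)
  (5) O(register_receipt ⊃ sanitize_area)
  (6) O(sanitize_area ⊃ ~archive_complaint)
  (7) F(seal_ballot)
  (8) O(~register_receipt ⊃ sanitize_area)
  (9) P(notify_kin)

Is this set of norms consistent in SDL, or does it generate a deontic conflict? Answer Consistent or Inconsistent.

Premises 8 and 5 are O(~register_receipt ⊃ sanitize_area) and O(register_receipt ⊃ sanitize_area); every ideal world satisfies ~register_receipt or register_receipt, so in either case sanitize_area holds — hence O(sanitize_area).
From O(sanitize_area) and premise 6, O(sanitize_area ⊃ ~archive_complaint), we obtain O(~archive_complaint).
Premise 2, O(~waive_minutes ⊃ archive_complaint), contraposes to O(~archive_complaint ⊃ waive_minutes); with O(~archive_complaint) we get O(waive_minutes).
Premise 3 is O(waive_minutes ⊃ ~renew_patent); since O(waive_minutes), deontic closure gives O(~renew_patent).
Premise 4 is O(~raise_flag ⊃ renew_patent); contrapositively O(~renew_patent ⊃ raise_flag). Since O(~renew_patent) holds, K gives O(raise_flag).
But premise 1 directly asserts O(~raise_flag).
We now have both O(raise_flag) and O(~raise_flag) — raise_flag is simultaneously obligatory and forbidden, violating the D-axiom.

Inconsistent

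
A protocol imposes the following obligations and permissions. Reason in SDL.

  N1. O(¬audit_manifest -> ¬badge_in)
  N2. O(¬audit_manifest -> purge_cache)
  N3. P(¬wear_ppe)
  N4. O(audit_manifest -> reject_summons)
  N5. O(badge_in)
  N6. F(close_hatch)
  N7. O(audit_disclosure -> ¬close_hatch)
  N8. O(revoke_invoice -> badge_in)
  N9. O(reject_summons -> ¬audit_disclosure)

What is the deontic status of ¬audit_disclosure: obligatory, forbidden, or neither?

From premise 5 we have O(badge_in).
Premise 1, O(¬audit_manifest -> ¬badge_in), contraposes to O(badge_in -> audit_manifest); with O(badge_in) we get O(audit_manifest).
Premise 4 is O(audit_manifest -> reject_summons); since O(audit_manifest), deontic closure gives O(reject_summons).
Applying K to premise 9 (O(reject_summons -> ¬audit_disclosure)) and O(reject_summons) yields O(¬audit_disclosure).
Premises 2, 3, 6, 7, 8 do not contribute to this derivation.
Hence ¬audit_disclosure is obligatory.

Obligatory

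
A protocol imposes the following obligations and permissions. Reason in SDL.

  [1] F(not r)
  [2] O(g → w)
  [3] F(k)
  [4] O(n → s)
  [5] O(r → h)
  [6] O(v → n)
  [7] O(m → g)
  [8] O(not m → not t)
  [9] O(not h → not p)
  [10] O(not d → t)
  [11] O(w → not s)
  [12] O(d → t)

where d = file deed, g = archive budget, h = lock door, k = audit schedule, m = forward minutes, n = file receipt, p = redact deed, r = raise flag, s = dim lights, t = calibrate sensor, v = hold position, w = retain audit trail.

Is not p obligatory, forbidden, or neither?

Premise 9 is O(not h → not p), but O(not h) is not derivable from the premises, so it does not yield O(not p).
No premise or chain of K-axiom applications forces O(not p), and none forces O(p). So not p is neither obligatory nor forbidden under these norms.

Neither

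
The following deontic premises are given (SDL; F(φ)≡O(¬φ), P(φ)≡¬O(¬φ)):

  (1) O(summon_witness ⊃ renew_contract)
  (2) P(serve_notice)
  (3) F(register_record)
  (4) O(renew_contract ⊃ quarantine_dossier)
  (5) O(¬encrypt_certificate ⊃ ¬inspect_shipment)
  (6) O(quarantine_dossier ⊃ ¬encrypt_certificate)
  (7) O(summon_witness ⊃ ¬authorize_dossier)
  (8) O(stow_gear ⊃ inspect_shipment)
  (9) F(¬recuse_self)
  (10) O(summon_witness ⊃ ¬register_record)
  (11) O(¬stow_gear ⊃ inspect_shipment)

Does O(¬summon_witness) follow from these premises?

Yes

Premises 11 and 8 cover both cases: O(¬stow_gear ⊃ inspect_shipment) and O(stow_gear ⊃ inspect_shipment). Since ¬stow_gear ∨ stow_gear is a tautology, O(inspect_shipment) follows.
Premise 5 is O(¬encrypt_certificate ⊃ ¬inspect_shipment); contrapositively O(inspect_shipment ⊃ encrypt_certificate). Since O(inspect_shipment) holds, K gives O(encrypt_certificate).
Premise 6, O(quarantine_dossier ⊃ ¬encrypt_certificate), contraposes to O(encrypt_certificate ⊃ ¬quarantine_dossier); with O(encrypt_certificate) we get O(¬quarantine_dossier).
Premise 4, O(renew_contract ⊃ quarantine_dossier), contraposes to O(¬quarantine_dossier ⊃ ¬renew_contract); with O(¬quarantine_dossier) we get O(¬renew_contract).
Premise 1 is O(summon_witness ⊃ renew_contract); contrapositively O(¬renew_contract ⊃ ¬summon_witness). Since O(¬renew_contract) holds, K gives O(¬summon_witness).
Premises 2, 3, 7, 9, 10 do not contribute to this derivation.
So O(¬summon_witness) follows.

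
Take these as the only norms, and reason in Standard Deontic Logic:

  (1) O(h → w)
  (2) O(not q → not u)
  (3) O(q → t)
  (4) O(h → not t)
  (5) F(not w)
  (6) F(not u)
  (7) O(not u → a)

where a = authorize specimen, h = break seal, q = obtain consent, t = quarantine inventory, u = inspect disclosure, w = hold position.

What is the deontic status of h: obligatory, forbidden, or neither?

Forbidden

Premise 6, F(not u), is equivalent to O(u).
Premise 2 is O(not q → not u); contrapositively O(u → q). Since O(u) holds, K gives O(q).
With premise 3, O(q → t), the K-axiom yields O(t).
Premise 4, O(h → not t), contraposes to O(t → not h); with O(t) we get O(not h).
Premises 1, 5, 7 do not contribute to this derivation.
Thus O(not h), which is F(h): h is forbidden.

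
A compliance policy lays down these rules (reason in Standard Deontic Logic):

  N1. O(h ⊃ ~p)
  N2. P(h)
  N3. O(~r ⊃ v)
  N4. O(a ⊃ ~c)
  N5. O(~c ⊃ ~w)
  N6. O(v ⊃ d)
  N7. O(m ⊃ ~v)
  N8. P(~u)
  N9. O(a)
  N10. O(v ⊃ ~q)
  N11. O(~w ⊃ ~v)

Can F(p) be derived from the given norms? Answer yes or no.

No

Premise 1 is O(h ⊃ ~p), but O(h) is not derivable from the premises (the permission P(h) asserts only ~O(~h), not O(h)), so it does not yield O(~p).
No other premise forces O(~p). An ideal world satisfying every premise can still have p true, so F(p) is not derivable.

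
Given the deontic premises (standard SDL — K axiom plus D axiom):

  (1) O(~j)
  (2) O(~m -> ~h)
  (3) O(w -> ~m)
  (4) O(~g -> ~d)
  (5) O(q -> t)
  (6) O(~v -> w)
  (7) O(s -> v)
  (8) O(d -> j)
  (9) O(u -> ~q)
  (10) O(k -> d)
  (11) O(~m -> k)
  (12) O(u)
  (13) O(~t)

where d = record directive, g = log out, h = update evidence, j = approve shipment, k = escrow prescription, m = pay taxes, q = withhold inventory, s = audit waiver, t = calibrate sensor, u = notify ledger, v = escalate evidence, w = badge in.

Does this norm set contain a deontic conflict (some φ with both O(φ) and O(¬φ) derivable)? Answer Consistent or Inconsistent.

Premise 5 is O(q -> t), but O(q) is not derivable from the premises, so it does not yield O(t).
So O(t) is not derivable, and the apparent clash with O(~t) does not arise.
A world satisfying every obligation exists (e.g. d=false, g=false, h=false, j=false, k=false, m=true, q=false, s=false, t=false, u=true, v=true, w=false); no atom is both obligatory and forbidden, so the set is consistent.

Consistent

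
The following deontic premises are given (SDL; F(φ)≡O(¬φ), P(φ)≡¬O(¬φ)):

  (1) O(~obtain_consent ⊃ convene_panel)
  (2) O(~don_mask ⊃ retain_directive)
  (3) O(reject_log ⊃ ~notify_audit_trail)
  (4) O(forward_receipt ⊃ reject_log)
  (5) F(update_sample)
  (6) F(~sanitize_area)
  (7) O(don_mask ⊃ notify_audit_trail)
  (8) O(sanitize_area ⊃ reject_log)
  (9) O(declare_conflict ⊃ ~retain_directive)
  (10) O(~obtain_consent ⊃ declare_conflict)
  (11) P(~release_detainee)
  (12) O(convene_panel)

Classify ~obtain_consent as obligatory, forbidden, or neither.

Premise 6, F(~sanitize_area), is equivalent to O(sanitize_area).
From O(sanitize_area) and premise 8, O(sanitize_area ⊃ reject_log), we obtain O(reject_log).
Applying K to premise 3 (O(reject_log ⊃ ~notify_audit_trail)) and O(reject_log) yields O(~notify_audit_trail).
Premise 7 is O(don_mask ⊃ notify_audit_trail); contrapositively O(~notify_audit_trail ⊃ ~don_mask). Since O(~notify_audit_trail) holds, K gives O(~don_mask).
Premise 2 is O(~don_mask ⊃ retain_directive); since O(~don_mask), deontic closure gives O(retain_directive).
Premise 9, O(declare_conflict ⊃ ~retain_directive), contraposes to O(retain_directive ⊃ ~declare_conflict); with O(retain_directive) we get O(~declare_conflict).
The contrapositive of premise 10 (O(~obtain_consent ⊃ declare_conflict)) is O(~declare_conflict ⊃ obtain_consent), and O(~declare_conflict) is already established, so O(obtain_consent).
Premises 1, 4, 5, 11, 12 do not contribute to this derivation.
Thus O(obtain_consent), which is F(~obtain_consent): ~obtain_consent is forbidden.

Forbidden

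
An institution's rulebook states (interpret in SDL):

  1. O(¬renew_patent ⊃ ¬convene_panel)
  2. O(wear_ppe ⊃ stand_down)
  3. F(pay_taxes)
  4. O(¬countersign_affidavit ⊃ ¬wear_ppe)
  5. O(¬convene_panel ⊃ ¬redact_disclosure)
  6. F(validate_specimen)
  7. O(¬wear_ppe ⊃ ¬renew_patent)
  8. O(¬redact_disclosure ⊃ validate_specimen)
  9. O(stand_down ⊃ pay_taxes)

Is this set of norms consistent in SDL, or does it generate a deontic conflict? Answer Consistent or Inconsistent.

Inconsistent

Premise 3, F(pay_taxes), is equivalent to O(¬pay_taxes).
The contrapositive of premise 9 (O(stand_down ⊃ pay_taxes)) is O(¬pay_taxes ⊃ ¬stand_down), and O(¬pay_taxes) is already established, so O(¬stand_down).
The contrapositive of premise 2 (O(wear_ppe ⊃ stand_down)) is O(¬stand_down ⊃ ¬wear_ppe), and O(¬stand_down) is already established, so O(¬wear_ppe).
From O(¬wear_ppe) and premise 7, O(¬wear_ppe ⊃ ¬renew_patent), we obtain O(¬renew_patent).
Applying K to premise 1 (O(¬renew_patent ⊃ ¬convene_panel)) and O(¬renew_patent) yields O(¬convene_panel).
With premise 5, O(¬convene_panel ⊃ ¬redact_disclosure), the K-axiom yields O(¬redact_disclosure).
Applying K to premise 8 (O(¬redact_disclosure ⊃ validate_specimen)) and O(¬redact_disclosure) yields O(validate_specimen).
But premise 6, F(validate_specimen), means O(¬validate_specimen).
We now have both O(validate_specimen) and O(¬validate_specimen) — validate_specimen is simultaneously obligatory and forbidden, violating the D-axiom.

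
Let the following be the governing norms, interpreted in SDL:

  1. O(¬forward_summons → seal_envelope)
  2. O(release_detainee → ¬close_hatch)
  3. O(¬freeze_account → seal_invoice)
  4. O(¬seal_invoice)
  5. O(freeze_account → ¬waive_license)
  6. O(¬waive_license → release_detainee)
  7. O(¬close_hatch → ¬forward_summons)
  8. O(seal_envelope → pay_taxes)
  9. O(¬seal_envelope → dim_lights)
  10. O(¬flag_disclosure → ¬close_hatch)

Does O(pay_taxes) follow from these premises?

Yes

Premise 4 gives O(¬seal_invoice).
Premise 3 is O(¬freeze_account → seal_invoice); contrapositively O(¬seal_invoice → freeze_account). Since O(¬seal_invoice) holds, K gives O(freeze_account).
With premise 5, O(freeze_account → ¬waive_license), the K-axiom yields O(¬waive_license).
From O(¬waive_license) and premise 6, O(¬waive_license → release_detainee), we obtain O(release_detainee).
From O(release_detainee) and premise 2, O(release_detainee → ¬close_hatch), we obtain O(¬close_hatch).
With premise 7, O(¬close_hatch → ¬forward_summons), the K-axiom yields O(¬forward_summons).
From O(¬forward_summons) and premise 1, O(¬forward_summons → seal_envelope), we obtain O(seal_envelope).
Applying K to premise 8 (O(seal_envelope → pay_taxes)) and O(seal_envelope) yields O(pay_taxes).
Premises 9, 10 do not contribute to this derivation.
So O(pay_taxes) follows.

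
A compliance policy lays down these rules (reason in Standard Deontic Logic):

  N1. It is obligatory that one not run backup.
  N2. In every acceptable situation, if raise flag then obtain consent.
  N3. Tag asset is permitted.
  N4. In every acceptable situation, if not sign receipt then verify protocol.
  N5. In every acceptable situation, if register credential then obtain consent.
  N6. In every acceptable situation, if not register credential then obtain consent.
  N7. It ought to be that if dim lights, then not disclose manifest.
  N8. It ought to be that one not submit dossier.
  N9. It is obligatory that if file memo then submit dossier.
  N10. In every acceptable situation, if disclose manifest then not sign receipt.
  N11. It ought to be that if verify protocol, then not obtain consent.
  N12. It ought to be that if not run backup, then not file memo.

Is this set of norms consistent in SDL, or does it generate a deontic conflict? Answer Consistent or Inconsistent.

Premise 9 is O(file_memo → submit_dossier), but O(file_memo) is not derivable from the premises, so it does not yield O(submit_dossier).
So O(submit_dossier) is not derivable, and the apparent clash with O(¬submit_dossier) does not arise.
A world satisfying every obligation exists (e.g. dim_lights=false, disclose_manifest=false, file_memo=false, obtain_consent=true, raise_flag=false, register_credential=false, run_backup=false, sign_receipt=true, submit_dossier=false, tag_asset=false, verify_protocol=false); no atom is both obligatory and forbidden, so the set is consistent.

Consistent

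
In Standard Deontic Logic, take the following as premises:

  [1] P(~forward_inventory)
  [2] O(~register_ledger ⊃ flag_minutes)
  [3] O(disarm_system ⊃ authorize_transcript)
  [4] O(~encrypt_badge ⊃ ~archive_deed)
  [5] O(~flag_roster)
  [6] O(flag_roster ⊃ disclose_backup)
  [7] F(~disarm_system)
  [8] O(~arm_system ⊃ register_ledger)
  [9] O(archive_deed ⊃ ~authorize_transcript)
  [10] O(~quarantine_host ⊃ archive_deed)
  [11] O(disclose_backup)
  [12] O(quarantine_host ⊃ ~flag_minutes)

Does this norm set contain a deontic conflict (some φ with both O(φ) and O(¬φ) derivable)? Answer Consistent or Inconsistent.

Premise 6 is O(flag_roster ⊃ disclose_backup); even if O(disclose_backup) held, inferring O(flag_roster) would be affirming the consequent — invalid.
So O(flag_roster) is not derivable, and the apparent clash with O(~flag_roster) does not arise.
A world satisfying every obligation exists (e.g. archive_deed=false, arm_system=false, authorize_transcript=true, disarm_system=true, disclose_backup=true, encrypt_badge=false, flag_minutes=false, flag_roster=false, forward_inventory=false, quarantine_host=true, register_ledger=true); no atom is both obligatory and forbidden, so the set is consistent.

Consistent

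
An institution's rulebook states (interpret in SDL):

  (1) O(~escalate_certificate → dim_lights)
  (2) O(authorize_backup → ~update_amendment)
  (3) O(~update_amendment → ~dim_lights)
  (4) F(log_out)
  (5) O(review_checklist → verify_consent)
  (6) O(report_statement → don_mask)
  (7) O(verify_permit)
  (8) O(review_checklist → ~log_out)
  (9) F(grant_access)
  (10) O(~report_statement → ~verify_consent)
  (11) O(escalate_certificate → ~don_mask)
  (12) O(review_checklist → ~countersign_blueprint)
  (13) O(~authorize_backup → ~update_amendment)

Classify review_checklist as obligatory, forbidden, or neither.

Premises 2 and 13 are O(authorize_backup → ~update_amendment) and O(~authorize_backup → ~update_amendment); every ideal world satisfies authorize_backup or ~authorize_backup, so in either case ~update_amendment holds — hence O(~update_amendment).
Applying K to premise 3 (O(~update_amendment → ~dim_lights)) and O(~update_amendment) yields O(~dim_lights).
Premise 1, O(~escalate_certificate → dim_lights), contraposes to O(~dim_lights → escalate_certificate); with O(~dim_lights) we get O(escalate_certificate).
Applying K to premise 11 (O(escalate_certificate → ~don_mask)) and O(escalate_certificate) yields O(~don_mask).
Premise 6, O(report_statement → don_mask), contraposes to O(~don_mask → ~report_statement); with O(~don_mask) we get O(~report_statement).
From O(~report_statement) and premise 10, O(~report_statement → ~verify_consent), we obtain O(~verify_consent).
Premise 5 is O(review_checklist → verify_consent); contrapositively O(~verify_consent → ~review_checklist). Since O(~verify_consent) holds, K gives O(~review_checklist).
Premises 4, 7, 8, 9, 12 do not contribute to this derivation.
Thus O(~review_checklist), which is F(review_checklist): review_checklist is forbidden.

Forbidden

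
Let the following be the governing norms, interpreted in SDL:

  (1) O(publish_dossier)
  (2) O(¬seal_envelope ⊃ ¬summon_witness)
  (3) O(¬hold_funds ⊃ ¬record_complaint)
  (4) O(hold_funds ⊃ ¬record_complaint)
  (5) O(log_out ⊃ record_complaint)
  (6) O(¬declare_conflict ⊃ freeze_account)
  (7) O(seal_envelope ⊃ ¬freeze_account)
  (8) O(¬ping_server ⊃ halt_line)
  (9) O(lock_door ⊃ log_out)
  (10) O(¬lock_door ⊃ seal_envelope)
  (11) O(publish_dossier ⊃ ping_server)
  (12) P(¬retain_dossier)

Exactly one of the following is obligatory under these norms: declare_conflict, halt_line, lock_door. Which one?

By case analysis on ¬hold_funds: premise 3 gives O(¬hold_funds ⊃ ¬record_complaint) and premise 4 gives O(hold_funds ⊃ ¬record_complaint), so O(¬record_complaint) either way.
Premise 5, O(log_out ⊃ record_complaint), contraposes to O(¬record_complaint ⊃ ¬log_out); with O(¬record_complaint) we get O(¬log_out).
Premise 9 is O(lock_door ⊃ log_out); contrapositively O(¬log_out ⊃ ¬lock_door). Since O(¬log_out) holds, K gives O(¬lock_door).
Premise 10 is O(¬lock_door ⊃ seal_envelope); since O(¬lock_door), deontic closure gives O(seal_envelope).
With premise 7, O(seal_envelope ⊃ ¬freeze_account), the K-axiom yields O(¬freeze_account).
The contrapositive of premise 6 (O(¬declare_conflict ⊃ freeze_account)) is O(¬freeze_account ⊃ declare_conflict), and O(¬freeze_account) is already established, so O(declare_conflict).
So O(declare_conflict) holds — declare_conflict is obligatory. None of the other listed options is made obligatory by any chain of premises.

declare_conflict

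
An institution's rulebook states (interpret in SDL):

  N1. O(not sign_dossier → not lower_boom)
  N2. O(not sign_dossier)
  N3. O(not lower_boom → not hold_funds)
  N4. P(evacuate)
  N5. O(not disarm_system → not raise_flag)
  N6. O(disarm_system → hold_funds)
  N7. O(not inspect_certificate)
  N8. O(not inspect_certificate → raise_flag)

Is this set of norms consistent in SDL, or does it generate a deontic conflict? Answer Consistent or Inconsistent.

Premise 7 gives O(not inspect_certificate).
From O(not inspect_certificate) and premise 8, O(not inspect_certificate → raise_flag), we obtain O(raise_flag).
The contrapositive of premise 5 (O(not disarm_system → not raise_flag)) is O(raise_flag → disarm_system), and O(raise_flag) is already established, so O(disarm_system).
Premise 6 is O(disarm_system → hold_funds); since O(disarm_system), deontic closure gives O(hold_funds).
Premise 3 is O(not lower_boom → not hold_funds); contrapositively O(hold_funds → lower_boom). Since O(hold_funds) holds, K gives O(lower_boom).
Premise 1 is O(not sign_dossier → not lower_boom); contrapositively O(lower_boom → sign_dossier). Since O(lower_boom) holds, K gives O(sign_dossier).
But premise 2 directly asserts O(not sign_dossier).
We now have both O(sign_dossier) and O(not sign_dossier) — sign_dossier is simultaneously obligatory and forbidden, violating the D-axiom.

Inconsistent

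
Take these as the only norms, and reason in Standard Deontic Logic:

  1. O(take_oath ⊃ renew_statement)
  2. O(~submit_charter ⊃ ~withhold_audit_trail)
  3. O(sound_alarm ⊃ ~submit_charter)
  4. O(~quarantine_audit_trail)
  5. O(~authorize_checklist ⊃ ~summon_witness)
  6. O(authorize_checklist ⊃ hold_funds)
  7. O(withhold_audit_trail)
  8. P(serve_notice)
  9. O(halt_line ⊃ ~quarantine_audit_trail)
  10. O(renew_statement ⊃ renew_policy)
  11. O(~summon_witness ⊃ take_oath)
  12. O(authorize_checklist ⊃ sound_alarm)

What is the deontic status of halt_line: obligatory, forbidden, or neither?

Premise 9 is O(halt_line ⊃ ~quarantine_audit_trail); even if O(~quarantine_audit_trail) held, inferring O(halt_line) would be affirming the consequent — invalid.
No premise or chain of K-axiom applications forces O(halt_line), and none forces O(~halt_line). So halt_line is neither obligatory nor forbidden under these norms.

Neither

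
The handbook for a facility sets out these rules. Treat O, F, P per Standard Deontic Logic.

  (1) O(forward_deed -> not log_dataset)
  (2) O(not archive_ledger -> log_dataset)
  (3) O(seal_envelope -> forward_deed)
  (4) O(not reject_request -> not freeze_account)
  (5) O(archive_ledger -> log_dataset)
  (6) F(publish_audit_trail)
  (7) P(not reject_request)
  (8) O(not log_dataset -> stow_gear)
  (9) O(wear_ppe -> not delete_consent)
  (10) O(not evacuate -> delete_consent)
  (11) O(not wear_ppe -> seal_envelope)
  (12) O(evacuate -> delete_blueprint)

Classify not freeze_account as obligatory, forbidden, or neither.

Neither

Premise 4 is O(not reject_request -> not freeze_account), but O(not reject_request) is not derivable from the premises (the permission P(not reject_request) asserts only not O(reject_request), not O(not reject_request)), so it does not yield O(not freeze_account).
No premise or chain of K-axiom applications forces O(not freeze_account), and none forces O(freeze_account). So not freeze_account is neither obligatory nor forbidden under these norms.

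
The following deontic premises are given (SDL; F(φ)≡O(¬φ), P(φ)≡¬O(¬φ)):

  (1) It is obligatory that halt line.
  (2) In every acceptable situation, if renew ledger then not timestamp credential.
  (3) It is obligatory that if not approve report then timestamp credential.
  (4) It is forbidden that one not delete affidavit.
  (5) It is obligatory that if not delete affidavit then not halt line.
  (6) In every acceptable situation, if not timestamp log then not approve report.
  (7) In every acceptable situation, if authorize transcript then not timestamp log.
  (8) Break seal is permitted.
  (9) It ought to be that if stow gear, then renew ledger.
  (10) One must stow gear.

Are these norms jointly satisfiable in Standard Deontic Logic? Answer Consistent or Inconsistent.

Consistent

Premise 5 is O(¬delete_affidavit → ¬halt_line), but O(¬delete_affidavit) is not derivable from the premises, so it does not yield O(¬halt_line).
So O(¬halt_line) is not derivable, and the apparent clash with O(halt_line) does not arise.
A world satisfying every obligation exists (e.g. approve_report=true, authorize_transcript=false, break_seal=false, delete_affidavit=true, halt_line=true, renew_ledger=true, stow_gear=true, timestamp_credential=false, timestamp_log=true); no atom is both obligatory and forbidden, so the set is consistent.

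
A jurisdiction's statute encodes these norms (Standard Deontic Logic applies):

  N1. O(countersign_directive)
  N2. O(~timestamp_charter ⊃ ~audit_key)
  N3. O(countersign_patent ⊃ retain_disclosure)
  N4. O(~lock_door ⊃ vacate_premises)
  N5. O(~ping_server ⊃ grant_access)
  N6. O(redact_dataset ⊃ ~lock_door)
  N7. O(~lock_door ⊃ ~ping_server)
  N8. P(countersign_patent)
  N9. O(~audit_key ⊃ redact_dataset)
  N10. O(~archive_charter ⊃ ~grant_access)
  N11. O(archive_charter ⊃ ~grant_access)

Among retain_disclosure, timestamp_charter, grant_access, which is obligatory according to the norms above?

Premises 11 and 10 cover both cases: O(archive_charter ⊃ ~grant_access) and O(~archive_charter ⊃ ~grant_access). Since archive_charter ∨ ~archive_charter is a tautology, O(~grant_access) follows.
Premise 5, O(~ping_server ⊃ grant_access), contraposes to O(~grant_access ⊃ ping_server); with O(~grant_access) we get O(ping_server).
Premise 7 is O(~lock_door ⊃ ~ping_server); contrapositively O(ping_server ⊃ lock_door). Since O(ping_server) holds, K gives O(lock_door).
The contrapositive of premise 6 (O(redact_dataset ⊃ ~lock_door)) is O(lock_door ⊃ ~redact_dataset), and O(lock_door) is already established, so O(~redact_dataset).
The contrapositive of premise 9 (O(~audit_key ⊃ redact_dataset)) is O(~redact_dataset ⊃ audit_key), and O(~redact_dataset) is already established, so O(audit_key).
Premise 2, O(~timestamp_charter ⊃ ~audit_key), contraposes to O(audit_key ⊃ timestamp_charter); with O(audit_key) we get O(timestamp_charter).
So O(timestamp_charter) holds — timestamp_charter is obligatory. None of the other listed options is made obligatory by any chain of premises.

timestamp_charter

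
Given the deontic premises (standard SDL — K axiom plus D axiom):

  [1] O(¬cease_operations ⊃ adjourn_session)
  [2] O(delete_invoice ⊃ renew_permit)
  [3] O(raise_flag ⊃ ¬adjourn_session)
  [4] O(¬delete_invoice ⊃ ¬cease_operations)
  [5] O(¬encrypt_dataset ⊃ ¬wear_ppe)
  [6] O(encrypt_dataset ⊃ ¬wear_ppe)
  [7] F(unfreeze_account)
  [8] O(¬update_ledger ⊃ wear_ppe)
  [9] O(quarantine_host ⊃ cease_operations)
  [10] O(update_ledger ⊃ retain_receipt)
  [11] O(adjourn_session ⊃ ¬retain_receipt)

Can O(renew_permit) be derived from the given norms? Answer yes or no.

Yes

Premises 6 and 5 cover both cases: O(encrypt_dataset ⊃ ¬wear_ppe) and O(¬encrypt_dataset ⊃ ¬wear_ppe). Since encrypt_dataset ∨ ¬encrypt_dataset is a tautology, O(¬wear_ppe) follows.
Premise 8 is O(¬update_ledger ⊃ wear_ppe); contrapositively O(¬wear_ppe ⊃ update_ledger). Since O(¬wear_ppe) holds, K gives O(update_ledger).
Premise 10 is O(update_ledger ⊃ retain_receipt); since O(update_ledger), deontic closure gives O(retain_receipt).
The contrapositive of premise 11 (O(adjourn_session ⊃ ¬retain_receipt)) is O(retain_receipt ⊃ ¬adjourn_session), and O(retain_receipt) is already established, so O(¬adjourn_session).
Premise 1 is O(¬cease_operations ⊃ adjourn_session); contrapositively O(¬adjourn_session ⊃ cease_operations). Since O(¬adjourn_session) holds, K gives O(cease_operations).
Premise 4, O(¬delete_invoice ⊃ ¬cease_operations), contraposes to O(cease_operations ⊃ delete_invoice); with O(cease_operations) we get O(delete_invoice).
Applying K to premise 2 (O(delete_invoice ⊃ renew_permit)) and O(delete_invoice) yields O(renew_permit).
Premises 3, 7, 9 do not contribute to this derivation.
So O(renew_permit) follows.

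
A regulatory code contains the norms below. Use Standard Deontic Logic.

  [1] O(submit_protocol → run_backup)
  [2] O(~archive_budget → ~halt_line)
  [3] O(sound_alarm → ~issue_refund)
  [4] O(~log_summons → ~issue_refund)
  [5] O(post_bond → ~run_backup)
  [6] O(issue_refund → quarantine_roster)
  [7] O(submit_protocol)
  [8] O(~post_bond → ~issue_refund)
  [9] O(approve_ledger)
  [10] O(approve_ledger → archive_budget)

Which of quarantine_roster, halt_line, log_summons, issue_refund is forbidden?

Premise 7 states O(submit_protocol) outright.
Applying K to premise 1 (O(submit_protocol → run_backup)) and O(submit_protocol) yields O(run_backup).
Premise 5 is O(post_bond → ~run_backup); contrapositively O(run_backup → ~post_bond). Since O(run_backup) holds, K gives O(~post_bond).
Premise 8 is O(~post_bond → ~issue_refund); since O(~post_bond), deontic closure gives O(~issue_refund).
So O(~issue_refund) holds, i.e. issue_refund is forbidden. None of the other listed options is forbidden under the premises.

issue_refund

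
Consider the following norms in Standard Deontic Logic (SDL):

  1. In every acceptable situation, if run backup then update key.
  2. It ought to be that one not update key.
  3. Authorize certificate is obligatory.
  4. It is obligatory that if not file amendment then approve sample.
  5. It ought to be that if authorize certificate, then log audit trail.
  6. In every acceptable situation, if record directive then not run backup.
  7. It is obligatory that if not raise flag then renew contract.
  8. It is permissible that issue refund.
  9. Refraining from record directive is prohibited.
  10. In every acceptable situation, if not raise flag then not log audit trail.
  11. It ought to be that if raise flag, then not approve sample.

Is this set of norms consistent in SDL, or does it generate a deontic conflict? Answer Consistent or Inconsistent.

Premise 1 is O(run_backup → update_key), but O(run_backup) is not derivable from the premises, so it does not yield O(update_key).
So O(update_key) is not derivable, and the apparent clash with O(¬update_key) does not arise.
A world satisfying every obligation exists (e.g. approve_sample=false, authorize_certificate=true, file_amendment=true, issue_refund=false, log_audit_trail=true, raise_flag=true, record_directive=true, renew_contract=false, run_backup=false, update_key=false); no atom is both obligatory and forbidden, so the set is consistent.

Consistent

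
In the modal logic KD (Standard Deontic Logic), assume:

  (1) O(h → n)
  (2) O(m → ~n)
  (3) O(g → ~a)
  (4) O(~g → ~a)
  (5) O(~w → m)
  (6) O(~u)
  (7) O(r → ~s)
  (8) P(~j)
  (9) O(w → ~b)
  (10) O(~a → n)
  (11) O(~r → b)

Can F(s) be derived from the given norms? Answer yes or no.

Premises 4 and 3 cover both cases: O(~g → ~a) and O(g → ~a). Since ~g ∨ g is a tautology, O(~a) follows.
Premise 10 is O(~a → n); since O(~a), deontic closure gives O(n).
Premise 2 is O(m → ~n); contrapositively O(n → ~m). Since O(n) holds, K gives O(~m).
Premise 5, O(~w → m), contraposes to O(~m → w); with O(~m) we get O(w).
Premise 9 is O(w → ~b); since O(w), deontic closure gives O(~b).
Premise 11, O(~r → b), contraposes to O(~b → r); with O(~b) we get O(r).
Applying K to premise 7 (O(r → ~s)) and O(r) yields O(~s).
Premises 1, 6, 8 do not contribute to this derivation.
So O(~s) holds, i.e. F(s). The claim follows.

Yes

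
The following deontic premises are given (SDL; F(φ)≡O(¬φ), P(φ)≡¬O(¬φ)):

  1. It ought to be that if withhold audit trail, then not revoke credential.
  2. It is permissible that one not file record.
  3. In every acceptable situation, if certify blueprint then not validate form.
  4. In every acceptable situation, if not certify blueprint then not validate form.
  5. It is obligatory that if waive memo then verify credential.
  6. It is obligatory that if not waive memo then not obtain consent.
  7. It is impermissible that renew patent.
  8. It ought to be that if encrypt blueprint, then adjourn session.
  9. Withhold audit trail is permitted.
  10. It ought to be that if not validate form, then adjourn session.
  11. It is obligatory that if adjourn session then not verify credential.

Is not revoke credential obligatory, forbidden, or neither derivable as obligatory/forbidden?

Neither

Premise 1 is O(withhold_audit_trail → ¬revoke_credential), but O(withhold_audit_trail) is not derivable from the premises (the permission P(withhold_audit_trail) asserts only ¬O(¬withhold_audit_trail), not O(withhold_audit_trail)), so it does not yield O(¬revoke_credential).
No premise or chain of K-axiom applications forces O(¬revoke_credential), and none forces O(revoke_credential). So ¬revoke_credential is neither obligatory nor forbidden under these norms.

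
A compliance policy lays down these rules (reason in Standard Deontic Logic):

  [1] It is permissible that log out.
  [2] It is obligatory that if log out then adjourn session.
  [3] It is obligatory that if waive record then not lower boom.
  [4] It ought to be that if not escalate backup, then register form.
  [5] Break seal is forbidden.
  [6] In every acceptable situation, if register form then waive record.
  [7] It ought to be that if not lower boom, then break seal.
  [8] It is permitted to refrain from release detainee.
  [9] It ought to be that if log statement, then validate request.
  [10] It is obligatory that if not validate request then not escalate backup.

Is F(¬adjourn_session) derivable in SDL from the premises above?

No

Premise 2 is O(log_out → adjourn_session), but O(log_out) is not derivable from the premises (the permission P(log_out) asserts only ¬O(¬log_out), not O(log_out)), so it does not yield O(adjourn_session).
No other premise forces O(adjourn_session). An ideal world satisfying every premise can still have ¬adjourn_session true, so F(¬adjourn_session) is not derivable.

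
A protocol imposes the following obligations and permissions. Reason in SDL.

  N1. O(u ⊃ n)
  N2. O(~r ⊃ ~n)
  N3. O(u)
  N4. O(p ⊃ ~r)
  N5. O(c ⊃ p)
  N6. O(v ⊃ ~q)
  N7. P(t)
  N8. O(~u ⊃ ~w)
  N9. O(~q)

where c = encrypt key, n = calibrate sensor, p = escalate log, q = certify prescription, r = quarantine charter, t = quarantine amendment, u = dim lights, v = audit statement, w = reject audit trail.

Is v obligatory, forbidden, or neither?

Premise 6 is O(v ⊃ ~q); even if O(~q) held, inferring O(v) would be affirming the consequent — invalid.
No premise or chain of K-axiom applications forces O(v), and none forces O(~v). So v is neither obligatory nor forbidden under these norms.

Neither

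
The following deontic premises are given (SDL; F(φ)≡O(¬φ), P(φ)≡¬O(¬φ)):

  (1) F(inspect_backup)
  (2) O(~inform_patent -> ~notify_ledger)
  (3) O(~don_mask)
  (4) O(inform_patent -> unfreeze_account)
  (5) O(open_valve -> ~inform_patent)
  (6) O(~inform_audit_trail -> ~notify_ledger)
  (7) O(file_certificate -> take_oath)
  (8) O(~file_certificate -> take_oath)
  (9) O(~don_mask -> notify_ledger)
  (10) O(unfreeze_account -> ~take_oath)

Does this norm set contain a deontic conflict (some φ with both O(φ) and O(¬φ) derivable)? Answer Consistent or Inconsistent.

Inconsistent

By case analysis on ~file_certificate: premise 8 gives O(~file_certificate -> take_oath) and premise 7 gives O(file_certificate -> take_oath), so O(take_oath) either way.
The contrapositive of premise 10 (O(unfreeze_account -> ~take_oath)) is O(take_oath -> ~unfreeze_account), and O(take_oath) is already established, so O(~unfreeze_account).
The contrapositive of premise 4 (O(inform_patent -> unfreeze_account)) is O(~unfreeze_account -> ~inform_patent), and O(~unfreeze_account) is already established, so O(~inform_patent).
With premise 2, O(~inform_patent -> ~notify_ledger), the K-axiom yields O(~notify_ledger).
Premise 9, O(~don_mask -> notify_ledger), contraposes to O(~notify_ledger -> don_mask); with O(~notify_ledger) we get O(don_mask).
Yet premise 3 states O(~don_mask).
We now have both O(don_mask) and O(~don_mask) — don_mask is simultaneously obligatory and forbidden, violating the D-axiom.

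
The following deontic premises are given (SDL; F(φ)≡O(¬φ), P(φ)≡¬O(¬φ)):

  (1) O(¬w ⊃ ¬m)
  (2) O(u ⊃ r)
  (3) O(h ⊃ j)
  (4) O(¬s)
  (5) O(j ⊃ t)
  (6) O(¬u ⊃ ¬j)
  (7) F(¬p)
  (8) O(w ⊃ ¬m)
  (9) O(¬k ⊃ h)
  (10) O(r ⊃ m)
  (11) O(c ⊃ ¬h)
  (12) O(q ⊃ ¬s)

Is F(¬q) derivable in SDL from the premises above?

No

Premise 12 is O(q ⊃ ¬s); even if O(¬s) held, inferring O(q) would be affirming the consequent — invalid.
No other premise forces O(q). An ideal world satisfying every premise can still have ¬q true, so F(¬q) is not derivable.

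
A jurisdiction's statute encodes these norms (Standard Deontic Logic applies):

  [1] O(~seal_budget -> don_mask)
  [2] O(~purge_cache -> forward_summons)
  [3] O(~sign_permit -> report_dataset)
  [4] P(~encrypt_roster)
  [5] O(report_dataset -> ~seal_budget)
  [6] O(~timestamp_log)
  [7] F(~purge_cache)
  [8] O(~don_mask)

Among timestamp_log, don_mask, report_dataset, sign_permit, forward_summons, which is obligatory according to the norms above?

sign_permit

From premise 8 we have O(~don_mask).
The contrapositive of premise 1 (O(~seal_budget -> don_mask)) is O(~don_mask -> seal_budget), and O(~don_mask) is already established, so O(seal_budget).
Premise 5 is O(report_dataset -> ~seal_budget); contrapositively O(seal_budget -> ~report_dataset). Since O(seal_budget) holds, K gives O(~report_dataset).
Premise 3 is O(~sign_permit -> report_dataset); contrapositively O(~report_dataset -> sign_permit). Since O(~report_dataset) holds, K gives O(sign_permit).
So O(sign_permit) holds — sign_permit is obligatory. None of the other listed options is made obligatory by any chain of premises.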